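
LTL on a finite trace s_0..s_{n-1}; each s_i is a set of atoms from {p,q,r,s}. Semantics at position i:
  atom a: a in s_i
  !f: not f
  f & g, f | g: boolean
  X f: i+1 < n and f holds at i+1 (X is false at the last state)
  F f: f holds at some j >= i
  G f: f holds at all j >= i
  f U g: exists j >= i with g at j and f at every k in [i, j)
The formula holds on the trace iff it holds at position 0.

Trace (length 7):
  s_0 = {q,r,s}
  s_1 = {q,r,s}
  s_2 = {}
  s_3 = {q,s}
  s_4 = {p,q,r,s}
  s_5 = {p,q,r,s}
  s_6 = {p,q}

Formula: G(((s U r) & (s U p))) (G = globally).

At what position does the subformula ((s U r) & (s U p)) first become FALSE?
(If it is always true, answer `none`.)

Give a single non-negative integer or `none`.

s_0={q,r,s}: ((s U r) & (s U p))=False (s U r)=True s=True r=True (s U p)=False p=False
s_1={q,r,s}: ((s U r) & (s U p))=False (s U r)=True s=True r=True (s U p)=False p=False
s_2={}: ((s U r) & (s U p))=False (s U r)=False s=False r=False (s U p)=False p=False
s_3={q,s}: ((s U r) & (s U p))=True (s U r)=True s=True r=False (s U p)=True p=False
s_4={p,q,r,s}: ((s U r) & (s U p))=True (s U r)=True s=True r=True (s U p)=True p=True
s_5={p,q,r,s}: ((s U r) & (s U p))=True (s U r)=True s=True r=True (s U p)=True p=True
s_6={p,q}: ((s U r) & (s U p))=False (s U r)=False s=False r=False (s U p)=True p=True
G(((s U r) & (s U p))) holds globally = False
First violation at position 0.

Answer: 0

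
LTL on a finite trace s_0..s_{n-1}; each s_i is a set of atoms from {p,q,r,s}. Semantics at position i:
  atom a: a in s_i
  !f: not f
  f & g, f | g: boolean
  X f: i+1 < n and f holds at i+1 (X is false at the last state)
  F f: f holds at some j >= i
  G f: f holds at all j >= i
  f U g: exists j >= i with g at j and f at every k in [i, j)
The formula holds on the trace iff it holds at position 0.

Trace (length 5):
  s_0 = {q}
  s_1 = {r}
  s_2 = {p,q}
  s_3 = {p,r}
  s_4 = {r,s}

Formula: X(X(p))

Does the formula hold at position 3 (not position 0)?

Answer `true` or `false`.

s_0={q}: X(X(p))=True X(p)=False p=False
s_1={r}: X(X(p))=True X(p)=True p=False
s_2={p,q}: X(X(p))=False X(p)=True p=True
s_3={p,r}: X(X(p))=False X(p)=False p=True
s_4={r,s}: X(X(p))=False X(p)=False p=False
Evaluating at position 3: result = False

Answer: false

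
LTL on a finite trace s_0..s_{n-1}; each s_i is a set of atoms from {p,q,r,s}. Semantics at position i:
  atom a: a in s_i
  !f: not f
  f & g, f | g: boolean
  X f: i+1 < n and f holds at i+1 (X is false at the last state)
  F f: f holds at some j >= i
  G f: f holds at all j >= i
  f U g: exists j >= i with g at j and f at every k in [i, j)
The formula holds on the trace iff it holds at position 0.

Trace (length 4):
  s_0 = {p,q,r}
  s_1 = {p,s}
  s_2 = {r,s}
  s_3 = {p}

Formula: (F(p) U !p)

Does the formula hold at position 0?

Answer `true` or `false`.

Answer: true

Derivation:
s_0={p,q,r}: (F(p) U !p)=True F(p)=True p=True !p=False
s_1={p,s}: (F(p) U !p)=True F(p)=True p=True !p=False
s_2={r,s}: (F(p) U !p)=True F(p)=True p=False !p=True
s_3={p}: (F(p) U !p)=False F(p)=True p=True !p=False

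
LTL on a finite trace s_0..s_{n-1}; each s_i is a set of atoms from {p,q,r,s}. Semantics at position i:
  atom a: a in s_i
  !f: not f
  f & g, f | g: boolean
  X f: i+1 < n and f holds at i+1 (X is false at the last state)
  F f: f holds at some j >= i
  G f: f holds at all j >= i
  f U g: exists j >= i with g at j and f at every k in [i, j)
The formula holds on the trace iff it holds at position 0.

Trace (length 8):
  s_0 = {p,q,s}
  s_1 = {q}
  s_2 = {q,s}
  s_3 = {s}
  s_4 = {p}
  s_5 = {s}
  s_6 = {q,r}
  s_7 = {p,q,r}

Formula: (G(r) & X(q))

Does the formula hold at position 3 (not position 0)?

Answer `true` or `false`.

Answer: false

Derivation:
s_0={p,q,s}: (G(r) & X(q))=False G(r)=False r=False X(q)=True q=True
s_1={q}: (G(r) & X(q))=False G(r)=False r=False X(q)=True q=True
s_2={q,s}: (G(r) & X(q))=False G(r)=False r=False X(q)=False q=True
s_3={s}: (G(r) & X(q))=False G(r)=False r=False X(q)=False q=False
s_4={p}: (G(r) & X(q))=False G(r)=False r=False X(q)=False q=False
s_5={s}: (G(r) & X(q))=False G(r)=False r=False X(q)=True q=False
s_6={q,r}: (G(r) & X(q))=True G(r)=True r=True X(q)=True q=True
s_7={p,q,r}: (G(r) & X(q))=False G(r)=True r=True X(q)=False q=True
Evaluating at position 3: result = False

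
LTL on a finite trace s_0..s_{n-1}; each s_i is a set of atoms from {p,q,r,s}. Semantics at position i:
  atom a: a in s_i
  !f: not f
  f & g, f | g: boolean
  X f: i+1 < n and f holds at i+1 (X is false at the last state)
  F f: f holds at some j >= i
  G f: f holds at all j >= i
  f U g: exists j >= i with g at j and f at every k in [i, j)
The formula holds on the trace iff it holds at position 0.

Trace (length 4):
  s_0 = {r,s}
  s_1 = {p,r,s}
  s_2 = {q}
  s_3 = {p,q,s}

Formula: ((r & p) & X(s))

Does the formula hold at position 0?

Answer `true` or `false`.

s_0={r,s}: ((r & p) & X(s))=False (r & p)=False r=True p=False X(s)=True s=True
s_1={p,r,s}: ((r & p) & X(s))=False (r & p)=True r=True p=True X(s)=False s=True
s_2={q}: ((r & p) & X(s))=False (r & p)=False r=False p=False X(s)=True s=False
s_3={p,q,s}: ((r & p) & X(s))=False (r & p)=False r=False p=True X(s)=False s=True

Answer: false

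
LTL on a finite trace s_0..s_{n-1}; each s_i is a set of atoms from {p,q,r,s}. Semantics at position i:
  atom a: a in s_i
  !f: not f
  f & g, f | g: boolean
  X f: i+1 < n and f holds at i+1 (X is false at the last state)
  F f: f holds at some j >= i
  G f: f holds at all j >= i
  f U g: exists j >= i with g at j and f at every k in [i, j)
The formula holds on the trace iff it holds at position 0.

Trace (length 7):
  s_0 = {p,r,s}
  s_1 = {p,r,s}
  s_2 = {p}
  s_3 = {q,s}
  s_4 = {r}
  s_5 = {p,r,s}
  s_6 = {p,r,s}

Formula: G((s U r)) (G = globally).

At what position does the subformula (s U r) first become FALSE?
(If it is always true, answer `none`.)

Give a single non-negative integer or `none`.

Answer: 2

Derivation:
s_0={p,r,s}: (s U r)=True s=True r=True
s_1={p,r,s}: (s U r)=True s=True r=True
s_2={p}: (s U r)=False s=False r=False
s_3={q,s}: (s U r)=True s=True r=False
s_4={r}: (s U r)=True s=False r=True
s_5={p,r,s}: (s U r)=True s=True r=True
s_6={p,r,s}: (s U r)=True s=True r=True
G((s U r)) holds globally = False
First violation at position 2.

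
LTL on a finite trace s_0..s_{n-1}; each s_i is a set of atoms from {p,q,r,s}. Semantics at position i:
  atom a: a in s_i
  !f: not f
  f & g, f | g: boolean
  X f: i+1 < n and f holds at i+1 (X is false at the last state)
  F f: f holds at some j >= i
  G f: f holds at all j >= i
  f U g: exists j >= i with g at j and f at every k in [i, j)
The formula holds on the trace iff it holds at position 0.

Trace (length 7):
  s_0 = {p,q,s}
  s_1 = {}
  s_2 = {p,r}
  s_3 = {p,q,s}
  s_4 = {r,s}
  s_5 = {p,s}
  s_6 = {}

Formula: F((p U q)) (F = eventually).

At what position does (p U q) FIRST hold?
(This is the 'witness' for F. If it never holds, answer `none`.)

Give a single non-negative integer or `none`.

Answer: 0

Derivation:
s_0={p,q,s}: (p U q)=True p=True q=True
s_1={}: (p U q)=False p=False q=False
s_2={p,r}: (p U q)=True p=True q=False
s_3={p,q,s}: (p U q)=True p=True q=True
s_4={r,s}: (p U q)=False p=False q=False
s_5={p,s}: (p U q)=False p=True q=False
s_6={}: (p U q)=False p=False q=False
F((p U q)) holds; first witness at position 0.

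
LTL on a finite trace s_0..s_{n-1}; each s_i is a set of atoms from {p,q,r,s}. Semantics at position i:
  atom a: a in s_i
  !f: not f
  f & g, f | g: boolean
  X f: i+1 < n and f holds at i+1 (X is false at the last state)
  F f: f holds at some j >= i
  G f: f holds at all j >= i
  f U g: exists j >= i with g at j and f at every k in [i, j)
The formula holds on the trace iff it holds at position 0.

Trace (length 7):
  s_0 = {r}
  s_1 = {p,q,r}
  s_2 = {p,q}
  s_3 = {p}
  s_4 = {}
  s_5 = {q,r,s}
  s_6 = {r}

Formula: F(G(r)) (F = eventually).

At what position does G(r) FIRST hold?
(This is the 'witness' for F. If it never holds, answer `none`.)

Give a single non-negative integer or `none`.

s_0={r}: G(r)=False r=True
s_1={p,q,r}: G(r)=False r=True
s_2={p,q}: G(r)=False r=False
s_3={p}: G(r)=False r=False
s_4={}: G(r)=False r=False
s_5={q,r,s}: G(r)=True r=True
s_6={r}: G(r)=True r=True
F(G(r)) holds; first witness at position 5.

Answer: 5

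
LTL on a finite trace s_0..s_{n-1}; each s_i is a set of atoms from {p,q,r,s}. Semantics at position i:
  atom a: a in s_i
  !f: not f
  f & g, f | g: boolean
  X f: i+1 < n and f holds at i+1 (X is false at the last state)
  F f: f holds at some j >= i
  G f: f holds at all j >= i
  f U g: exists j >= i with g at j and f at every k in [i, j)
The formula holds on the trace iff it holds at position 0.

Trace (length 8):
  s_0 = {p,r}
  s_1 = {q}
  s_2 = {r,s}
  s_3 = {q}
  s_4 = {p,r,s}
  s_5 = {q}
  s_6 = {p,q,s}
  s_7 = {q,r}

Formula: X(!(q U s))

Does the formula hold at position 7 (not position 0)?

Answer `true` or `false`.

s_0={p,r}: X(!(q U s))=False !(q U s)=True (q U s)=False q=False s=False
s_1={q}: X(!(q U s))=False !(q U s)=False (q U s)=True q=True s=False
s_2={r,s}: X(!(q U s))=False !(q U s)=False (q U s)=True q=False s=True
s_3={q}: X(!(q U s))=False !(q U s)=False (q U s)=True q=True s=False
s_4={p,r,s}: X(!(q U s))=False !(q U s)=False (q U s)=True q=False s=True
s_5={q}: X(!(q U s))=False !(q U s)=False (q U s)=True q=True s=False
s_6={p,q,s}: X(!(q U s))=True !(q U s)=False (q U s)=True q=True s=True
s_7={q,r}: X(!(q U s))=False !(q U s)=True (q U s)=False q=True s=False
Evaluating at position 7: result = False

Answer: false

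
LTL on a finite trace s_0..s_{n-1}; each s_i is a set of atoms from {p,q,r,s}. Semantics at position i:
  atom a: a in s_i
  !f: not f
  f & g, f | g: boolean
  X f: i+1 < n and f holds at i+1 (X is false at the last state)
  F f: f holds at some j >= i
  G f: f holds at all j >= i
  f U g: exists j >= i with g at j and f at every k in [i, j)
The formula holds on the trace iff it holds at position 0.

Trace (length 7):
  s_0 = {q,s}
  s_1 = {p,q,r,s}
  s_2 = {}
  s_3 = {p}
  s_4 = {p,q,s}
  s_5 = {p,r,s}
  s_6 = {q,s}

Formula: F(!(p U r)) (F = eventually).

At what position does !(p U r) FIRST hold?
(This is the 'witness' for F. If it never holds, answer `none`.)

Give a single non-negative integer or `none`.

s_0={q,s}: !(p U r)=True (p U r)=False p=False r=False
s_1={p,q,r,s}: !(p U r)=False (p U r)=True p=True r=True
s_2={}: !(p U r)=True (p U r)=False p=False r=False
s_3={p}: !(p U r)=False (p U r)=True p=True r=False
s_4={p,q,s}: !(p U r)=False (p U r)=True p=True r=False
s_5={p,r,s}: !(p U r)=False (p U r)=True p=True r=True
s_6={q,s}: !(p U r)=True (p U r)=False p=False r=False
F(!(p U r)) holds; first witness at position 0.

Answer: 0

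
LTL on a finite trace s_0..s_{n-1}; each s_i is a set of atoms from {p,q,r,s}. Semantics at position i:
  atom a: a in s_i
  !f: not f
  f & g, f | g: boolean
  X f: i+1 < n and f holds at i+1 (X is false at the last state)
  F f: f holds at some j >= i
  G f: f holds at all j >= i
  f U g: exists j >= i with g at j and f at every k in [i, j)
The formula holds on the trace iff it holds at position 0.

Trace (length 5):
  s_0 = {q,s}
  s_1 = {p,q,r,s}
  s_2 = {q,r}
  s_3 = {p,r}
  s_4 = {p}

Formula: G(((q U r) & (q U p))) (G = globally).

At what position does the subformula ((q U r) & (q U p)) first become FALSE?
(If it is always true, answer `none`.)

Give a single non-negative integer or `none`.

s_0={q,s}: ((q U r) & (q U p))=True (q U r)=True q=True r=False (q U p)=True p=False
s_1={p,q,r,s}: ((q U r) & (q U p))=True (q U r)=True q=True r=True (q U p)=True p=True
s_2={q,r}: ((q U r) & (q U p))=True (q U r)=True q=True r=True (q U p)=True p=False
s_3={p,r}: ((q U r) & (q U p))=True (q U r)=True q=False r=True (q U p)=True p=True
s_4={p}: ((q U r) & (q U p))=False (q U r)=False q=False r=False (q U p)=True p=True
G(((q U r) & (q U p))) holds globally = False
First violation at position 4.

Answer: 4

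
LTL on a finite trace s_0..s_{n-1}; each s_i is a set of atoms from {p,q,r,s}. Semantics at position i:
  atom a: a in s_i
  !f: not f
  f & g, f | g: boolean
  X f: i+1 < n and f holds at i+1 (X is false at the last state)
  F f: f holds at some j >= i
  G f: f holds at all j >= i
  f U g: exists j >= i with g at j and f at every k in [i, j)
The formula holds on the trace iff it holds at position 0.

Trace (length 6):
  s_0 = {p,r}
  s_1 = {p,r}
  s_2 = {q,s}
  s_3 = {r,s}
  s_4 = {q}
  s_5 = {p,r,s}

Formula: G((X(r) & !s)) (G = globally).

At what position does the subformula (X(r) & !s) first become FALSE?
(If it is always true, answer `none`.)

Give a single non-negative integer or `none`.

s_0={p,r}: (X(r) & !s)=True X(r)=True r=True !s=True s=False
s_1={p,r}: (X(r) & !s)=False X(r)=False r=True !s=True s=False
s_2={q,s}: (X(r) & !s)=False X(r)=True r=False !s=False s=True
s_3={r,s}: (X(r) & !s)=False X(r)=False r=True !s=False s=True
s_4={q}: (X(r) & !s)=True X(r)=True r=False !s=True s=False
s_5={p,r,s}: (X(r) & !s)=False X(r)=False r=True !s=False s=True
G((X(r) & !s)) holds globally = False
First violation at position 1.

Answer: 1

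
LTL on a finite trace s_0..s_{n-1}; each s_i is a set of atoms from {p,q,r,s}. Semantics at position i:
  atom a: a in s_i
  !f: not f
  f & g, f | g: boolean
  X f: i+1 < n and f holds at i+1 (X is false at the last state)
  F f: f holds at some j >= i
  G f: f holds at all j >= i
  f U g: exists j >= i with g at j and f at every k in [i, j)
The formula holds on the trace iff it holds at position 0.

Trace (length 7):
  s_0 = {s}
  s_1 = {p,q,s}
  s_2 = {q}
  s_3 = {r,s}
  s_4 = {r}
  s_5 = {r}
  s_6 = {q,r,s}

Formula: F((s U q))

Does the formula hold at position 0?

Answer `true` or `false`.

s_0={s}: F((s U q))=True (s U q)=True s=True q=False
s_1={p,q,s}: F((s U q))=True (s U q)=True s=True q=True
s_2={q}: F((s U q))=True (s U q)=True s=False q=True
s_3={r,s}: F((s U q))=True (s U q)=False s=True q=False
s_4={r}: F((s U q))=True (s U q)=False s=False q=False
s_5={r}: F((s U q))=True (s U q)=False s=False q=False
s_6={q,r,s}: F((s U q))=True (s U q)=True s=True q=True

Answer: true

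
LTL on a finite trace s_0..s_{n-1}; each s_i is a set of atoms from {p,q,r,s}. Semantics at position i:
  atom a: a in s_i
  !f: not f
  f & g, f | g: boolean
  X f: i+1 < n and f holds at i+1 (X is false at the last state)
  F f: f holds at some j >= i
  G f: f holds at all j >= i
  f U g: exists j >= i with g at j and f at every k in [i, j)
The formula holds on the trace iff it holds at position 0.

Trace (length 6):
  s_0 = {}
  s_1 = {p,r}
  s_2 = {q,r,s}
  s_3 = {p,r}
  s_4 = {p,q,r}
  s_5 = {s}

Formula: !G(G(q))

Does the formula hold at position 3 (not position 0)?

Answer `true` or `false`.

s_0={}: !G(G(q))=True G(G(q))=False G(q)=False q=False
s_1={p,r}: !G(G(q))=True G(G(q))=False G(q)=False q=False
s_2={q,r,s}: !G(G(q))=True G(G(q))=False G(q)=False q=True
s_3={p,r}: !G(G(q))=True G(G(q))=False G(q)=False q=False
s_4={p,q,r}: !G(G(q))=True G(G(q))=False G(q)=False q=True
s_5={s}: !G(G(q))=True G(G(q))=False G(q)=False q=False
Evaluating at position 3: result = True

Answer: true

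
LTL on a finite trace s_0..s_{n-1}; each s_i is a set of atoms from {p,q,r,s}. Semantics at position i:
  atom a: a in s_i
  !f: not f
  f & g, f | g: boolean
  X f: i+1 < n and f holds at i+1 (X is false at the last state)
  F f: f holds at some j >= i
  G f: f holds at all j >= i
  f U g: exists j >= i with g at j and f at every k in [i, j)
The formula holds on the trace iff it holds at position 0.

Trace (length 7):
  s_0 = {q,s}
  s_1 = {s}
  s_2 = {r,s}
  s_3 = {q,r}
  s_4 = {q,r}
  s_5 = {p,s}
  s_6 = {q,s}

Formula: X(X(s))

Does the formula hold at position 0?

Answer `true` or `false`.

s_0={q,s}: X(X(s))=True X(s)=True s=True
s_1={s}: X(X(s))=False X(s)=True s=True
s_2={r,s}: X(X(s))=False X(s)=False s=True
s_3={q,r}: X(X(s))=True X(s)=False s=False
s_4={q,r}: X(X(s))=True X(s)=True s=False
s_5={p,s}: X(X(s))=False X(s)=True s=True
s_6={q,s}: X(X(s))=False X(s)=False s=True

Answer: true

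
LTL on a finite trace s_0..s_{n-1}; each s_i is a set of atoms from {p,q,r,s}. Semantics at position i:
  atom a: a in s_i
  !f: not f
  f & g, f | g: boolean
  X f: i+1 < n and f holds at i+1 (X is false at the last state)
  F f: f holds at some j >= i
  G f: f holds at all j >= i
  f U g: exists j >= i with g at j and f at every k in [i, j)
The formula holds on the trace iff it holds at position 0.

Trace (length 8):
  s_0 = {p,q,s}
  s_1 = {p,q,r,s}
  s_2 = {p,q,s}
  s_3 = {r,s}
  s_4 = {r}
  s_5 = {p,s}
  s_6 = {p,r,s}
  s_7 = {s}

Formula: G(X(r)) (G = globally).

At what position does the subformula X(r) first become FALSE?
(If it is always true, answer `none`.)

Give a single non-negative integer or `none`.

s_0={p,q,s}: X(r)=True r=False
s_1={p,q,r,s}: X(r)=False r=True
s_2={p,q,s}: X(r)=True r=False
s_3={r,s}: X(r)=True r=True
s_4={r}: X(r)=False r=True
s_5={p,s}: X(r)=True r=False
s_6={p,r,s}: X(r)=False r=True
s_7={s}: X(r)=False r=False
G(X(r)) holds globally = False
First violation at position 1.

Answer: 1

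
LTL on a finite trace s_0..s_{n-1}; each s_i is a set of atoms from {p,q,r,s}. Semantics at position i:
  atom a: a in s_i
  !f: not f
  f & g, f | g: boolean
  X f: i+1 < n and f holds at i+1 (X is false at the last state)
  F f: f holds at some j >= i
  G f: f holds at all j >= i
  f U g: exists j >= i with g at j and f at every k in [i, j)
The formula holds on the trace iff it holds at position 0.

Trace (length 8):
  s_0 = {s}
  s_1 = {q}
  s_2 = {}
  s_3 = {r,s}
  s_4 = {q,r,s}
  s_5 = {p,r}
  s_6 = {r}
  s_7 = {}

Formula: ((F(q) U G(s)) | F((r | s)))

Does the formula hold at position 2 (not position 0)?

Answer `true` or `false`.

Answer: true

Derivation:
s_0={s}: ((F(q) U G(s)) | F((r | s)))=True (F(q) U G(s))=False F(q)=True q=False G(s)=False s=True F((r | s))=True (r | s)=True r=False
s_1={q}: ((F(q) U G(s)) | F((r | s)))=True (F(q) U G(s))=False F(q)=True q=True G(s)=False s=False F((r | s))=True (r | s)=False r=False
s_2={}: ((F(q) U G(s)) | F((r | s)))=True (F(q) U G(s))=False F(q)=True q=False G(s)=False s=False F((r | s))=True (r | s)=False r=False
s_3={r,s}: ((F(q) U G(s)) | F((r | s)))=True (F(q) U G(s))=False F(q)=True q=False G(s)=False s=True F((r | s))=True (r | s)=True r=True
s_4={q,r,s}: ((F(q) U G(s)) | F((r | s)))=True (F(q) U G(s))=False F(q)=True q=True G(s)=False s=True F((r | s))=True (r | s)=True r=True
s_5={p,r}: ((F(q) U G(s)) | F((r | s)))=True (F(q) U G(s))=False F(q)=False q=False G(s)=False s=False F((r | s))=True (r | s)=True r=True
s_6={r}: ((F(q) U G(s)) | F((r | s)))=True (F(q) U G(s))=False F(q)=False q=False G(s)=False s=False F((r | s))=True (r | s)=True r=True
s_7={}: ((F(q) U G(s)) | F((r | s)))=False (F(q) U G(s))=False F(q)=False q=False G(s)=False s=False F((r | s))=False (r | s)=False r=False
Evaluating at position 2: result = True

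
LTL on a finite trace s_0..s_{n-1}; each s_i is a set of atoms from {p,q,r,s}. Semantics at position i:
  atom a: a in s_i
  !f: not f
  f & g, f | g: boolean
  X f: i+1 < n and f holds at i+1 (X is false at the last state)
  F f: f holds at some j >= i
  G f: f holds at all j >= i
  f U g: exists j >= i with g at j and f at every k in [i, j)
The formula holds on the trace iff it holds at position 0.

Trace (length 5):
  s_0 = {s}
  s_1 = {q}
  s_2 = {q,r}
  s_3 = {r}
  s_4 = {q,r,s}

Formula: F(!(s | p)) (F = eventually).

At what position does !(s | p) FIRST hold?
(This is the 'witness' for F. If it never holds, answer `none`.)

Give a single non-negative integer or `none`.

s_0={s}: !(s | p)=False (s | p)=True s=True p=False
s_1={q}: !(s | p)=True (s | p)=False s=False p=False
s_2={q,r}: !(s | p)=True (s | p)=False s=False p=False
s_3={r}: !(s | p)=True (s | p)=False s=False p=False
s_4={q,r,s}: !(s | p)=False (s | p)=True s=True p=False
F(!(s | p)) holds; first witness at position 1.

Answer: 1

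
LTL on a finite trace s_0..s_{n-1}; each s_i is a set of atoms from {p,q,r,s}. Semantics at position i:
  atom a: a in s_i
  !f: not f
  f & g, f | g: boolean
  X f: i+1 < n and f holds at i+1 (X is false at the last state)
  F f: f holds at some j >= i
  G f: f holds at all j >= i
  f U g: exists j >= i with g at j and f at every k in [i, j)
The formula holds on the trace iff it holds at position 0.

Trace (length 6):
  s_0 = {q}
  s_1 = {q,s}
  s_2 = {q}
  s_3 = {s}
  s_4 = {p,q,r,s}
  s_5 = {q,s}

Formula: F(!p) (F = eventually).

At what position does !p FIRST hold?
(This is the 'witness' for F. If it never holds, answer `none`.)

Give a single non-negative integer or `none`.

s_0={q}: !p=True p=False
s_1={q,s}: !p=True p=False
s_2={q}: !p=True p=False
s_3={s}: !p=True p=False
s_4={p,q,r,s}: !p=False p=True
s_5={q,s}: !p=True p=False
F(!p) holds; first witness at position 0.

Answer: 0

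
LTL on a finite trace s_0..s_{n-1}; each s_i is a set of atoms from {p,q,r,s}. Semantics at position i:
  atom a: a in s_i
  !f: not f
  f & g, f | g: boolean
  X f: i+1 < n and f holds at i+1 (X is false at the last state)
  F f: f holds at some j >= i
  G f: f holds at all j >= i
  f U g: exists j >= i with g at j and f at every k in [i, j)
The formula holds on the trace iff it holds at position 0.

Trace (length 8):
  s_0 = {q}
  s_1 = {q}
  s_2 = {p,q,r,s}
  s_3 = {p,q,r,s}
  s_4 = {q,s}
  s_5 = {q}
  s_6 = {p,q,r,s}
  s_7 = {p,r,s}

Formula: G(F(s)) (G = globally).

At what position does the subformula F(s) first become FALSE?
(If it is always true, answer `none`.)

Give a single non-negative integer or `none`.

s_0={q}: F(s)=True s=False
s_1={q}: F(s)=True s=False
s_2={p,q,r,s}: F(s)=True s=True
s_3={p,q,r,s}: F(s)=True s=True
s_4={q,s}: F(s)=True s=True
s_5={q}: F(s)=True s=False
s_6={p,q,r,s}: F(s)=True s=True
s_7={p,r,s}: F(s)=True s=True
G(F(s)) holds globally = True
No violation — formula holds at every position.

Answer: none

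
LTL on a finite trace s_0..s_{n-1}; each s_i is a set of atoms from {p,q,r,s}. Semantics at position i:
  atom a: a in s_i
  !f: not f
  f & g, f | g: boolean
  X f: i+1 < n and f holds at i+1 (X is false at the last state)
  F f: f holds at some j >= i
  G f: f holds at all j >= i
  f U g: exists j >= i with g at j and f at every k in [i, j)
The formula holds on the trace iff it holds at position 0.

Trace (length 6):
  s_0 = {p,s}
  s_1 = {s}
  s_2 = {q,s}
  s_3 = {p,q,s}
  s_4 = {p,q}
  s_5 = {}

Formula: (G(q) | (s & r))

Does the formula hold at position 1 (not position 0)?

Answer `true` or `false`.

Answer: false

Derivation:
s_0={p,s}: (G(q) | (s & r))=False G(q)=False q=False (s & r)=False s=True r=False
s_1={s}: (G(q) | (s & r))=False G(q)=False q=False (s & r)=False s=True r=False
s_2={q,s}: (G(q) | (s & r))=False G(q)=False q=True (s & r)=False s=True r=False
s_3={p,q,s}: (G(q) | (s & r))=False G(q)=False q=True (s & r)=False s=True r=False
s_4={p,q}: (G(q) | (s & r))=False G(q)=False q=True (s & r)=False s=False r=False
s_5={}: (G(q) | (s & r))=False G(q)=False q=False (s & r)=False s=False r=False
Evaluating at position 1: result = False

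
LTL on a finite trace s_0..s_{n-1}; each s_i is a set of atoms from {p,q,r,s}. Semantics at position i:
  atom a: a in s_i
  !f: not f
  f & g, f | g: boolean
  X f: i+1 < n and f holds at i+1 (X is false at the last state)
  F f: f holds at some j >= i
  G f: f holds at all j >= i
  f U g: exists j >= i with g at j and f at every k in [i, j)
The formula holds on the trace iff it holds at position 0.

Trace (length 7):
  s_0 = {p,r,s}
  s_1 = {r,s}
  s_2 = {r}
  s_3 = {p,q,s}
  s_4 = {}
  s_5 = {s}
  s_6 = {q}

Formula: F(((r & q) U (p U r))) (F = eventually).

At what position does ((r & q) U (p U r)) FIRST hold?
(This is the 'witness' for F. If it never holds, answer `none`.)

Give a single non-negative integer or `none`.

Answer: 0

Derivation:
s_0={p,r,s}: ((r & q) U (p U r))=True (r & q)=False r=True q=False (p U r)=True p=True
s_1={r,s}: ((r & q) U (p U r))=True (r & q)=False r=True q=False (p U r)=True p=False
s_2={r}: ((r & q) U (p U r))=True (r & q)=False r=True q=False (p U r)=True p=False
s_3={p,q,s}: ((r & q) U (p U r))=False (r & q)=False r=False q=True (p U r)=False p=True
s_4={}: ((r & q) U (p U r))=False (r & q)=False r=False q=False (p U r)=False p=False
s_5={s}: ((r & q) U (p U r))=False (r & q)=False r=False q=False (p U r)=False p=False
s_6={q}: ((r & q) U (p U r))=False (r & q)=False r=False q=True (p U r)=False p=False
F(((r & q) U (p U r))) holds; first witness at position 0.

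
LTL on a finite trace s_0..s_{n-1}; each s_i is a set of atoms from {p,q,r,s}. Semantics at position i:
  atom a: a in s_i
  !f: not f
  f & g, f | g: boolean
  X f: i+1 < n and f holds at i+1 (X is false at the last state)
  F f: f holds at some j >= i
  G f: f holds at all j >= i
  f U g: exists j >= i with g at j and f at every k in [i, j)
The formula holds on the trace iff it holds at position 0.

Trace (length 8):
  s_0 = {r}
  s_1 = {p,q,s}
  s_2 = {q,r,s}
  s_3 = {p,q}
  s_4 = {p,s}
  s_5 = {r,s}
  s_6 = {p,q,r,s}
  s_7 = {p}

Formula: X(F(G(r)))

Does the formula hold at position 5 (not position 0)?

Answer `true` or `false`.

Answer: false

Derivation:
s_0={r}: X(F(G(r)))=False F(G(r))=False G(r)=False r=True
s_1={p,q,s}: X(F(G(r)))=False F(G(r))=False G(r)=False r=False
s_2={q,r,s}: X(F(G(r)))=False F(G(r))=False G(r)=False r=True
s_3={p,q}: X(F(G(r)))=False F(G(r))=False G(r)=False r=False
s_4={p,s}: X(F(G(r)))=False F(G(r))=False G(r)=False r=False
s_5={r,s}: X(F(G(r)))=False F(G(r))=False G(r)=False r=True
s_6={p,q,r,s}: X(F(G(r)))=False F(G(r))=False G(r)=False r=True
s_7={p}: X(F(G(r)))=False F(G(r))=False G(r)=False r=False
Evaluating at position 5: result = False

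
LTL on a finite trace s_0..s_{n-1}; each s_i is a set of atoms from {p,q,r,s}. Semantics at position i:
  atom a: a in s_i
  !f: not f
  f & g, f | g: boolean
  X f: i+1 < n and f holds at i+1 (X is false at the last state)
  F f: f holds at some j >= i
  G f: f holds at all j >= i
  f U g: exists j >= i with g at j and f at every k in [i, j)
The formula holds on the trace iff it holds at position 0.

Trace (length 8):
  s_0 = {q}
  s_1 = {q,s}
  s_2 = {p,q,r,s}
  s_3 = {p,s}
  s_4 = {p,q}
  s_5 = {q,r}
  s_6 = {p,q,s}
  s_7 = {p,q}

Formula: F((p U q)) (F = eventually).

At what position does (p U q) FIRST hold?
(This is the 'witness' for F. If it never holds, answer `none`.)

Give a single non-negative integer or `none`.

s_0={q}: (p U q)=True p=False q=True
s_1={q,s}: (p U q)=True p=False q=True
s_2={p,q,r,s}: (p U q)=True p=True q=True
s_3={p,s}: (p U q)=True p=True q=False
s_4={p,q}: (p U q)=True p=True q=True
s_5={q,r}: (p U q)=True p=False q=True
s_6={p,q,s}: (p U q)=True p=True q=True
s_7={p,q}: (p U q)=True p=True q=True
F((p U q)) holds; first witness at position 0.

Answer: 0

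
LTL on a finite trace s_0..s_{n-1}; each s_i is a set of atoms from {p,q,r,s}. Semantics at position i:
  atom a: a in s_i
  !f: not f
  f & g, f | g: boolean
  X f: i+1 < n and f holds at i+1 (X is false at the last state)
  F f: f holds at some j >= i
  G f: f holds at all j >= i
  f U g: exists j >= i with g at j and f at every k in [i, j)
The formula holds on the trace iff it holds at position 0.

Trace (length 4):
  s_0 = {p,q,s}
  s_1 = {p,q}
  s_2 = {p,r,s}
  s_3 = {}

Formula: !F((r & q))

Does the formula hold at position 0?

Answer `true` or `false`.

s_0={p,q,s}: !F((r & q))=True F((r & q))=False (r & q)=False r=False q=True
s_1={p,q}: !F((r & q))=True F((r & q))=False (r & q)=False r=False q=True
s_2={p,r,s}: !F((r & q))=True F((r & q))=False (r & q)=False r=True q=False
s_3={}: !F((r & q))=True F((r & q))=False (r & q)=False r=False q=False

Answer: true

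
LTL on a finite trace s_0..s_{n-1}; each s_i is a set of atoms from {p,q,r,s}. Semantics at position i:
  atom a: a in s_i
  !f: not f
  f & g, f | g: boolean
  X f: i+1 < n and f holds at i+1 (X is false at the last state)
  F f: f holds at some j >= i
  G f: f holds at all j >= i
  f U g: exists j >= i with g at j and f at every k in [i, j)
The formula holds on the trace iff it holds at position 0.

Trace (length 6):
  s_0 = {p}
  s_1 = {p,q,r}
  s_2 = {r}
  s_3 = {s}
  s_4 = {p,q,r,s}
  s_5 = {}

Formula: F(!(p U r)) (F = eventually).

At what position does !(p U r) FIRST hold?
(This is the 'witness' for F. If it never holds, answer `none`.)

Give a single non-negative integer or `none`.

s_0={p}: !(p U r)=False (p U r)=True p=True r=False
s_1={p,q,r}: !(p U r)=False (p U r)=True p=True r=True
s_2={r}: !(p U r)=False (p U r)=True p=False r=True
s_3={s}: !(p U r)=True (p U r)=False p=False r=False
s_4={p,q,r,s}: !(p U r)=False (p U r)=True p=True r=True
s_5={}: !(p U r)=True (p U r)=False p=False r=False
F(!(p U r)) holds; first witness at position 3.

Answer: 3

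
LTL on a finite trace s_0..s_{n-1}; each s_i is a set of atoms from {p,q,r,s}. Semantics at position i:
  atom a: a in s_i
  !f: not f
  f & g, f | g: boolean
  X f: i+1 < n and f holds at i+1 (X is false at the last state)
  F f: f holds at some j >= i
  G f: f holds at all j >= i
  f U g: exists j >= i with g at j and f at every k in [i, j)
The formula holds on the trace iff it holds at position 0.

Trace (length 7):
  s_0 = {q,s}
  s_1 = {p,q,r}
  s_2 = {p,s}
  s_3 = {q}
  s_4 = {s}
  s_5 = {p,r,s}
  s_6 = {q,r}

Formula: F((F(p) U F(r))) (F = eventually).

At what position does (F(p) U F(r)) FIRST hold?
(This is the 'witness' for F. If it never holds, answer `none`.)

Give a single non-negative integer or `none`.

s_0={q,s}: (F(p) U F(r))=True F(p)=True p=False F(r)=True r=False
s_1={p,q,r}: (F(p) U F(r))=True F(p)=True p=True F(r)=True r=True
s_2={p,s}: (F(p) U F(r))=True F(p)=True p=True F(r)=True r=False
s_3={q}: (F(p) U F(r))=True F(p)=True p=False F(r)=True r=False
s_4={s}: (F(p) U F(r))=True F(p)=True p=False F(r)=True r=False
s_5={p,r,s}: (F(p) U F(r))=True F(p)=True p=True F(r)=True r=True
s_6={q,r}: (F(p) U F(r))=True F(p)=False p=False F(r)=True r=True
F((F(p) U F(r))) holds; first witness at position 0.

Answer: 0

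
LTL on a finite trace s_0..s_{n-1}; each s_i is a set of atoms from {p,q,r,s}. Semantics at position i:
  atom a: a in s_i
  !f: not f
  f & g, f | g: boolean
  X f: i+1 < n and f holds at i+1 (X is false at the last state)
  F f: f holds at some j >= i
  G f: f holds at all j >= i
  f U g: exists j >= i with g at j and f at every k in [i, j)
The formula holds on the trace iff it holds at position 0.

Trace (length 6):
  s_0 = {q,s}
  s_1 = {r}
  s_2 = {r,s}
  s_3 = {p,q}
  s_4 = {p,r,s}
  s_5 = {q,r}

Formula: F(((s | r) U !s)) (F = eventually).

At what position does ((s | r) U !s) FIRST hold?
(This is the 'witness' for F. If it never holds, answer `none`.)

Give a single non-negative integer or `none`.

Answer: 0

Derivation:
s_0={q,s}: ((s | r) U !s)=True (s | r)=True s=True r=False !s=False
s_1={r}: ((s | r) U !s)=True (s | r)=True s=False r=True !s=True
s_2={r,s}: ((s | r) U !s)=True (s | r)=True s=True r=True !s=False
s_3={p,q}: ((s | r) U !s)=True (s | r)=False s=False r=False !s=True
s_4={p,r,s}: ((s | r) U !s)=True (s | r)=True s=True r=True !s=False
s_5={q,r}: ((s | r) U !s)=True (s | r)=True s=False r=True !s=True
F(((s | r) U !s)) holds; first witness at position 0.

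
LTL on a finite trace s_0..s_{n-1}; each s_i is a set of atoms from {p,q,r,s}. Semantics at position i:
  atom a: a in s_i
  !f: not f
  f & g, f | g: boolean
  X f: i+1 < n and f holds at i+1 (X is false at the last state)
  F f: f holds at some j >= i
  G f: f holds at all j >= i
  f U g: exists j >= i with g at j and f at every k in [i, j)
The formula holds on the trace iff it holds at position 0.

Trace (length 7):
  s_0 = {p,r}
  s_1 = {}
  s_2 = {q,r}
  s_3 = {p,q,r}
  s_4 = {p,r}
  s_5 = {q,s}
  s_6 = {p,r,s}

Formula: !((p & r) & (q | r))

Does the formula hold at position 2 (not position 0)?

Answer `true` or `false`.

Answer: true

Derivation:
s_0={p,r}: !((p & r) & (q | r))=False ((p & r) & (q | r))=True (p & r)=True p=True r=True (q | r)=True q=False
s_1={}: !((p & r) & (q | r))=True ((p & r) & (q | r))=False (p & r)=False p=False r=False (q | r)=False q=False
s_2={q,r}: !((p & r) & (q | r))=True ((p & r) & (q | r))=False (p & r)=False p=False r=True (q | r)=True q=True
s_3={p,q,r}: !((p & r) & (q | r))=False ((p & r) & (q | r))=True (p & r)=True p=True r=True (q | r)=True q=True
s_4={p,r}: !((p & r) & (q | r))=False ((p & r) & (q | r))=True (p & r)=True p=True r=True (q | r)=True q=False
s_5={q,s}: !((p & r) & (q | r))=True ((p & r) & (q | r))=False (p & r)=False p=False r=False (q | r)=True q=True
s_6={p,r,s}: !((p & r) & (q | r))=False ((p & r) & (q | r))=True (p & r)=True p=True r=True (q | r)=True q=False
Evaluating at position 2: result = True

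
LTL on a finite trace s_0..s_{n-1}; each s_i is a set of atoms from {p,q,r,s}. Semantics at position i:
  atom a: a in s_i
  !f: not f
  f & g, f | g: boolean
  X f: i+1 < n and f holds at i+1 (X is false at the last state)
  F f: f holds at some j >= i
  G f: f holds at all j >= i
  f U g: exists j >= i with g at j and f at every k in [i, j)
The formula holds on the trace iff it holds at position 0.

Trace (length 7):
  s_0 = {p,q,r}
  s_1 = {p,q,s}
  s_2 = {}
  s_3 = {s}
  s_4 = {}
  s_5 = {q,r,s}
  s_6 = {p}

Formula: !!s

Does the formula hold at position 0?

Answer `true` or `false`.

Answer: false

Derivation:
s_0={p,q,r}: !!s=False !s=True s=False
s_1={p,q,s}: !!s=True !s=False s=True
s_2={}: !!s=False !s=True s=False
s_3={s}: !!s=True !s=False s=True
s_4={}: !!s=False !s=True s=False
s_5={q,r,s}: !!s=True !s=False s=True
s_6={p}: !!s=False !s=True s=False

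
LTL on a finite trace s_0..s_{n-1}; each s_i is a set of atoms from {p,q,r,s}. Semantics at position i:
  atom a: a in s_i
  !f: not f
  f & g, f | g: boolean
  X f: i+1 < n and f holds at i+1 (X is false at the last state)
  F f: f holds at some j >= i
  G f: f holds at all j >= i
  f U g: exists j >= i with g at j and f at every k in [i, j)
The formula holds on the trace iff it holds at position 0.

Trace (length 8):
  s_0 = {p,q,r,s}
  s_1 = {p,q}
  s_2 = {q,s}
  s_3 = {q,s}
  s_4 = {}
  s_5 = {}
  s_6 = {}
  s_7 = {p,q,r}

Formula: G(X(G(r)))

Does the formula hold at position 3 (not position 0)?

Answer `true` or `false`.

Answer: false

Derivation:
s_0={p,q,r,s}: G(X(G(r)))=False X(G(r))=False G(r)=False r=True
s_1={p,q}: G(X(G(r)))=False X(G(r))=False G(r)=False r=False
s_2={q,s}: G(X(G(r)))=False X(G(r))=False G(r)=False r=False
s_3={q,s}: G(X(G(r)))=False X(G(r))=False G(r)=False r=False
s_4={}: G(X(G(r)))=False X(G(r))=False G(r)=False r=False
s_5={}: G(X(G(r)))=False X(G(r))=False G(r)=False r=False
s_6={}: G(X(G(r)))=False X(G(r))=True G(r)=False r=False
s_7={p,q,r}: G(X(G(r)))=False X(G(r))=False G(r)=True r=True
Evaluating at position 3: result = False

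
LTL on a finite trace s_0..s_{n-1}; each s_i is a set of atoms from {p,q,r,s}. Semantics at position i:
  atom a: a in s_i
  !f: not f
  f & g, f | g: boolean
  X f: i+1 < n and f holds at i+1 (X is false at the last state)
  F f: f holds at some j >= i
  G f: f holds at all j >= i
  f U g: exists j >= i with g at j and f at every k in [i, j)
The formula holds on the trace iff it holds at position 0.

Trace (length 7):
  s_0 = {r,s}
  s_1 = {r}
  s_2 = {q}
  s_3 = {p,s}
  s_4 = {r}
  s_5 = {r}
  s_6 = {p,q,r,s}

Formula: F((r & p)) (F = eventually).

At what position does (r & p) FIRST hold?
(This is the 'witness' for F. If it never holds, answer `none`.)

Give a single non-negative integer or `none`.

Answer: 6

Derivation:
s_0={r,s}: (r & p)=False r=True p=False
s_1={r}: (r & p)=False r=True p=False
s_2={q}: (r & p)=False r=False p=False
s_3={p,s}: (r & p)=False r=False p=True
s_4={r}: (r & p)=False r=True p=False
s_5={r}: (r & p)=False r=True p=False
s_6={p,q,r,s}: (r & p)=True r=True p=True
F((r & p)) holds; first witness at position 6.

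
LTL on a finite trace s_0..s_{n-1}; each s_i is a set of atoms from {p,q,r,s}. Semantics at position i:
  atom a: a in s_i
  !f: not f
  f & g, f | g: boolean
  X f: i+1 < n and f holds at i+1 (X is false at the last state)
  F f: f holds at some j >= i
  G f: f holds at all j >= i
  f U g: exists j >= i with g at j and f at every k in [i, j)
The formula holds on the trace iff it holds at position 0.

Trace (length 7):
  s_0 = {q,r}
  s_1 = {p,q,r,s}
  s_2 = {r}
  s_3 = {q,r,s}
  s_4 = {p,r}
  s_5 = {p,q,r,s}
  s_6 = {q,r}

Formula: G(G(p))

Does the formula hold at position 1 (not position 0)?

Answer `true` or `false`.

s_0={q,r}: G(G(p))=False G(p)=False p=False
s_1={p,q,r,s}: G(G(p))=False G(p)=False p=True
s_2={r}: G(G(p))=False G(p)=False p=False
s_3={q,r,s}: G(G(p))=False G(p)=False p=False
s_4={p,r}: G(G(p))=False G(p)=False p=True
s_5={p,q,r,s}: G(G(p))=False G(p)=False p=True
s_6={q,r}: G(G(p))=False G(p)=False p=False
Evaluating at position 1: result = False

Answer: false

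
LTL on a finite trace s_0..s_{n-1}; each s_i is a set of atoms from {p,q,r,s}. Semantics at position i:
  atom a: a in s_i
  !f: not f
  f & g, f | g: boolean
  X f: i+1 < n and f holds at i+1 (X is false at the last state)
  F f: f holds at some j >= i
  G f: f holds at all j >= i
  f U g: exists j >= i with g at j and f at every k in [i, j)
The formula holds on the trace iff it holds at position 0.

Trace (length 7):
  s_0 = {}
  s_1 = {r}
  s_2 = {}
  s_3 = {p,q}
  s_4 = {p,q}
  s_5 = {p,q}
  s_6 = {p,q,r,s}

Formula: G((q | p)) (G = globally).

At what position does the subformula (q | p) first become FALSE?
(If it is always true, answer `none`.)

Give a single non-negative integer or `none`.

Answer: 0

Derivation:
s_0={}: (q | p)=False q=False p=False
s_1={r}: (q | p)=False q=False p=False
s_2={}: (q | p)=False q=False p=False
s_3={p,q}: (q | p)=True q=True p=True
s_4={p,q}: (q | p)=True q=True p=True
s_5={p,q}: (q | p)=True q=True p=True
s_6={p,q,r,s}: (q | p)=True q=True p=True
G((q | p)) holds globally = False
First violation at position 0.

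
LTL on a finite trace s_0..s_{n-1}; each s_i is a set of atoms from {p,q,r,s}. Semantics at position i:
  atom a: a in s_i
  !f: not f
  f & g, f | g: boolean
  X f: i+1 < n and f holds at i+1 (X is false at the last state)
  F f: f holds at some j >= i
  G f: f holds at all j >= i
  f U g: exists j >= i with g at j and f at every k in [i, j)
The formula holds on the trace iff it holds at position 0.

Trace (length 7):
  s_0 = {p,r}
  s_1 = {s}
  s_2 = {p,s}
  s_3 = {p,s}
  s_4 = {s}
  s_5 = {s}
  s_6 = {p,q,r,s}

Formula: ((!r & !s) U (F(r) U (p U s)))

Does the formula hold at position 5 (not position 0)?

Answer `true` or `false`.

Answer: true

Derivation:
s_0={p,r}: ((!r & !s) U (F(r) U (p U s)))=True (!r & !s)=False !r=False r=True !s=True s=False (F(r) U (p U s))=True F(r)=True (p U s)=True p=True
s_1={s}: ((!r & !s) U (F(r) U (p U s)))=True (!r & !s)=False !r=True r=False !s=False s=True (F(r) U (p U s))=True F(r)=True (p U s)=True p=False
s_2={p,s}: ((!r & !s) U (F(r) U (p U s)))=True (!r & !s)=False !r=True r=False !s=False s=True (F(r) U (p U s))=True F(r)=True (p U s)=True p=True
s_3={p,s}: ((!r & !s) U (F(r) U (p U s)))=True (!r & !s)=False !r=True r=False !s=False s=True (F(r) U (p U s))=True F(r)=True (p U s)=True p=True
s_4={s}: ((!r & !s) U (F(r) U (p U s)))=True (!r & !s)=False !r=True r=False !s=False s=True (F(r) U (p U s))=True F(r)=True (p U s)=True p=False
s_5={s}: ((!r & !s) U (F(r) U (p U s)))=True (!r & !s)=False !r=True r=False !s=False s=True (F(r) U (p U s))=True F(r)=True (p U s)=True p=False
s_6={p,q,r,s}: ((!r & !s) U (F(r) U (p U s)))=True (!r & !s)=False !r=False r=True !s=False s=True (F(r) U (p U s))=True F(r)=True (p U s)=True p=True
Evaluating at position 5: result = True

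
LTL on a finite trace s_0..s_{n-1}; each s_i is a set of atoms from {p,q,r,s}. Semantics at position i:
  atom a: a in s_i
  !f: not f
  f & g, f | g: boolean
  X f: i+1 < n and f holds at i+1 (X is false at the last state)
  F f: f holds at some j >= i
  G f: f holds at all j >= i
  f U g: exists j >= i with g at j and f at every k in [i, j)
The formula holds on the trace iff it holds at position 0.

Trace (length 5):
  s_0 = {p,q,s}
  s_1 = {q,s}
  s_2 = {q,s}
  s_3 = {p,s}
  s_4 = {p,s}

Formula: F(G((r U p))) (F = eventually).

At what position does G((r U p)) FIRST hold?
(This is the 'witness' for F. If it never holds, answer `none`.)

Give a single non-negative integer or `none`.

Answer: 3

Derivation:
s_0={p,q,s}: G((r U p))=False (r U p)=True r=False p=True
s_1={q,s}: G((r U p))=False (r U p)=False r=False p=False
s_2={q,s}: G((r U p))=False (r U p)=False r=False p=False
s_3={p,s}: G((r U p))=True (r U p)=True r=False p=True
s_4={p,s}: G((r U p))=True (r U p)=True r=False p=True
F(G((r U p))) holds; first witness at position 3.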